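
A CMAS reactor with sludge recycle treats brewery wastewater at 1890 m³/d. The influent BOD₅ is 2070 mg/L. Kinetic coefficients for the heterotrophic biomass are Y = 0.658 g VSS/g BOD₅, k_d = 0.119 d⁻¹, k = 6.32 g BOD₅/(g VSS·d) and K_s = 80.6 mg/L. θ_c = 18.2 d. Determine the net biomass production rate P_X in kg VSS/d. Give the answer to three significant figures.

P_X ≈ 812 kg VSS/d

For a completely mixed reactor with recycle the Lawrence–McCarty relation gives S = K_s·(1 + k_d·θ_c) / [θ_c·(Y·k − k_d) − 1] = 80.6 × (1 + 0.119 × 18.2) / [18.2 × (0.658 × 6.32 − 0.119) − 1] = 255.2 / 72.52 = 3.519 mg/L.
The observed yield is Y_obs = Y/(1 + k_d·θ_c) = 0.658 / (1 + 0.119 × 18.2) = 0.658 / 3.166 = 0.2078 g VSS per g BOD₅ removed.
Mass of BOD₅ removed per day: Q(S₀ − S) = 1890 × 2066 g/m³ = 3906 kg/d.
P_X = Y_obs · Q(S₀ − S) = 0.2078 × 3906 = 811.8 kg VSS/d.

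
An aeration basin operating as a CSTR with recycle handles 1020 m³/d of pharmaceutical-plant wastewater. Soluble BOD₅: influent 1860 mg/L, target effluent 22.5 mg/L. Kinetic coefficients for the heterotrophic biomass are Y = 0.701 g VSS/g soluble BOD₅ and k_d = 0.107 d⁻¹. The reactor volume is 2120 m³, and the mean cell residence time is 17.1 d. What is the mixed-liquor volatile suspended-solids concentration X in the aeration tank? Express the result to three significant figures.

X ≈ 3750 mg/L

Solving the biomass balance for X: X = Y Q (S₀−S) θ_c / [V (1+k_d θ_c)] = 0.701 × 1020 × (1860 − 22.5) × 17.1 / [2120 × (1 + 0.107 × 17.1)] = 3745 mg/L.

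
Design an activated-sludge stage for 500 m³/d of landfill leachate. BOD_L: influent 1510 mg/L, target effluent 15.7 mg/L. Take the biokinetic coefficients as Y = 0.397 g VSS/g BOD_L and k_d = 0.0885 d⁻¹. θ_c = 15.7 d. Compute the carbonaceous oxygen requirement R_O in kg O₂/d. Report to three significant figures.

The observed yield is Y_obs = Y/(1 + k_d·θ_c) = 0.397 / (1 + 0.0885 × 15.7) = 0.397 / 2.389 = 0.1661 g VSS per g BOD_L removed.
ΔS = 1510 − 15.7 = 1494 mg/L, so the substrate removal rate is 500 × 1494/1000 = 747.1 kg BOD_L/d.
Net sludge production P_X = 0.1661 × 747.1 = 124.1 kg VSS/d.
R_O = Q·(S₀ − S) − 1.42·P_X = 747.1 − 1.42 × 124.1 = 570.9 kg O₂/d.

R_O ≈ 571 kg O₂/d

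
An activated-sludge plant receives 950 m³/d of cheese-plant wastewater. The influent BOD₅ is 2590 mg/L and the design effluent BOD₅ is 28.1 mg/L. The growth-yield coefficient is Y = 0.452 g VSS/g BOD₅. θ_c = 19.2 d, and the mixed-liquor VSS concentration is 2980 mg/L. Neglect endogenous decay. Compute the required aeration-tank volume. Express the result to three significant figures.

V·X = Y·Q·ΔS·θ_c gives V = 0.452 × 950 × (2590 − 28.1) × 19.2 / 2980 = 7088 m³.

V ≈ 7090 m³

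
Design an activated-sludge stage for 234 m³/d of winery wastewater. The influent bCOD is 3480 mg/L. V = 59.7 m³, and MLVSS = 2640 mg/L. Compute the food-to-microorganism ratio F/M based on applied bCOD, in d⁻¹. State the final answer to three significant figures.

F/M ≈ 5.17 d⁻¹

Food-to-microorganism ratio F/M = Q S₀ / (V X) = 234 × 3480 / (59.70 × 2640) = 5.167 d⁻¹.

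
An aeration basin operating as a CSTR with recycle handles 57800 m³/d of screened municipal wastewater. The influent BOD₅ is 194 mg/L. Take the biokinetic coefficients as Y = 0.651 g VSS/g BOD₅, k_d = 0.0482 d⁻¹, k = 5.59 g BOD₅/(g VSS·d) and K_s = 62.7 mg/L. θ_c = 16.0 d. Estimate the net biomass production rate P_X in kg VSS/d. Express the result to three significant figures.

P_X ≈ 4080 kg VSS/d

Effluent substrate depends only on kinetics and SRT: S = K_s(1 + k_d θ_c) / [θ_c(Yk − k_d) − 1] = 62.7 × (1 + 0.0482 × 16.0) / [16.0 × (0.651 × 5.59 − 0.0482) − 1] = 111.1 / 56.45 = 1.967 mg/L.
Correct the yield for decay: Y_obs = Y/(1 + k_d θ_c) = 0.651 / (1 + 0.0482 × 16.0) = 0.651 / 1.771 = 0.3675.
Q·(S₀ − S) = 57800 × (194 − 1.97) × 10⁻³ = 11099 kg/d removed.
Net biomass production P_X = Y_obs × Q·(S₀ − S) = 0.3675 × 11099 = 4080 kg VSS/d.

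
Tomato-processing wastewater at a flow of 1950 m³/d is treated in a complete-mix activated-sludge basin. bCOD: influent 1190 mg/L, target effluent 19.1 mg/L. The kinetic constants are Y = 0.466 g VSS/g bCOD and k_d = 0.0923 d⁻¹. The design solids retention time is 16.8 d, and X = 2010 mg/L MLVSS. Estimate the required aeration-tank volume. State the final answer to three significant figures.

V ≈ 3490 m³

From the SRT design equation V = Y Q (S₀−S) θ_c / [X (1 + k_d θ_c)] = 0.466 × 1950 × (1190 − 19.1) × 16.8 / [2010 × (1 + 0.0923 × 16.8)] = 1.79×10^7 / 5127 = 3487 m³.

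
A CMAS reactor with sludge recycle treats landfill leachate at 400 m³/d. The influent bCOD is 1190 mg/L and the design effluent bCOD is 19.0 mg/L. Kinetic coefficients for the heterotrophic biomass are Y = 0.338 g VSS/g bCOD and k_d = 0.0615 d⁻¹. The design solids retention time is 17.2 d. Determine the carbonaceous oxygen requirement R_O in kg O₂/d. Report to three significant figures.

Y_obs = Y / (1 + k_d θ_c) = 0.338 / (1 + 0.0615 × 17.2) = 0.338 / 2.058 = 0.1643.
Substrate removed = Q·(S₀ − S) = 400 m³/d × (1190 − 19.0) g/m³ = 4.68×10^5 g/d = 468.4 kg/d.
Net sludge production P_X = 0.1643 × 468.4 = 76.94 kg VSS/d.
R_O = Q·ΔS − 1.42 P_X = 468.4 − 109.2 = 359.2 kg O₂/d.

R_O ≈ 359 kg O₂/d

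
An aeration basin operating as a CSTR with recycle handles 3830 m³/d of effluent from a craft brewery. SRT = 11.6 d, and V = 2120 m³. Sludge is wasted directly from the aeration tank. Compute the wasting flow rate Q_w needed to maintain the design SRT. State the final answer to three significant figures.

With mixed-liquor wasting, θ_c = V/Q_w, so Q_w = V/θ_c = 2120/11.6 = 182.8 m³/d.

Q_w ≈ 183 m³/d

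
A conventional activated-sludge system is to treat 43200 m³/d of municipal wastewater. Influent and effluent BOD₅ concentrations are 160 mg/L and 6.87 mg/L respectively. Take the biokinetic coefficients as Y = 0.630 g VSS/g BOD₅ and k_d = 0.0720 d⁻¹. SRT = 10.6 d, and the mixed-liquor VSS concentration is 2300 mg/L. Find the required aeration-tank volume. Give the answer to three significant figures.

V ≈ 10900 m³

Rearranging the biomass balance for a CMAS with decay, V = Y·Q·ΔS·θ_c / [X·(1+k_d θ_c)] = 0.630 × 43200 × (160 − 6.87) × 10.6 / [2300 × (1 + 0.0720 × 10.6)] = 4.42×10^7 / 4055 = 10893 m³.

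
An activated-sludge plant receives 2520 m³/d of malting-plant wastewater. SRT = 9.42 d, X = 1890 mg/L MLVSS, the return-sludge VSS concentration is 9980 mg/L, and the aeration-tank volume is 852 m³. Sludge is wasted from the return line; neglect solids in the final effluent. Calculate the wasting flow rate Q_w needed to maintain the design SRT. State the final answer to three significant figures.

Q_w ≈ 17.1 m³/d

θ_c = V·X/(Q_w·X_r) when wasting from the recycle, so Q_w = V·X/(θ_c·X_r) = 852.0 × 1890 / (9.42 × 9980) = 17.13 m³/d.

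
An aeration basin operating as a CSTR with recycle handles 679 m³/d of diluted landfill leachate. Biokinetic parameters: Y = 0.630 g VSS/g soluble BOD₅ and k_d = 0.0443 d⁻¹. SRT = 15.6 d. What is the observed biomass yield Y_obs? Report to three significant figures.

The observed yield is Y_obs = Y/(1 + k_d·θ_c) = 0.630 / (1 + 0.0443 × 15.6) = 0.630 / 1.691 = 0.3725 g VSS per g soluble BOD₅ removed.

Y_obs ≈ 0.373 g VSS/g soluble BOD₅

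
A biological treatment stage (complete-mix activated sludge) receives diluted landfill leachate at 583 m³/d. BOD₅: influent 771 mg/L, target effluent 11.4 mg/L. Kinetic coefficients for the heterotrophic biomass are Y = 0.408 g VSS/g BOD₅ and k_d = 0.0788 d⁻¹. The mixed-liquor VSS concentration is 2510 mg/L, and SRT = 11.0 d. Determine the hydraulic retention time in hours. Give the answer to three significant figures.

Rearranging the biomass balance for a CMAS with decay, V = Y·Q·ΔS·θ_c / [X·(1+k_d θ_c)] = 0.408 × 583 × (771 − 11.4) × 11.0 / [2510 × (1 + 0.0788 × 11.0)] = 1.99×10^6 / 4686 = 424.2 m³.
Hydraulic retention time τ = V/Q = 424.2 / 583 = 0.7276 d = 17.46 h.

τ ≈ 17.5 h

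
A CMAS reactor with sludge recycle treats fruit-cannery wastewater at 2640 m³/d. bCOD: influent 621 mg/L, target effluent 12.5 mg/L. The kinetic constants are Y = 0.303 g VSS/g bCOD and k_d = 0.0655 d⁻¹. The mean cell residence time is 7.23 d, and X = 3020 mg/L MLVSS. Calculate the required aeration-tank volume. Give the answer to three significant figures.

V ≈ 791 m³

Rearranging the biomass balance for a CMAS with decay, V = Y·Q·ΔS·θ_c / [X·(1+k_d θ_c)] = 0.303 × 2640 × (621 − 12.5) × 7.23 / [3020 × (1 + 0.0655 × 7.23)] = 3.52×10^6 / 4450 = 790.8 m³.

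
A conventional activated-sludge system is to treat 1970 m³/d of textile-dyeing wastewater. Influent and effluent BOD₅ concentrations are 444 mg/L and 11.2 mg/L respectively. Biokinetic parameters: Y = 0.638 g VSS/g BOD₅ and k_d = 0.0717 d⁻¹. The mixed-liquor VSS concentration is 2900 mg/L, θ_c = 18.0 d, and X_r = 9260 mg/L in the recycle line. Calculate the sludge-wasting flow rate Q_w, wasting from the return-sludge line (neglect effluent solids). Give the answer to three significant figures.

Q_w ≈ 25.6 m³/d

From the SRT design equation V = Y Q (S₀−S) θ_c / [X (1 + k_d θ_c)] = 0.638 × 1970 × (444 − 11.2) × 18.0 / [2900 × (1 + 0.0717 × 18.0)] = 9.79×10^6 / 6643 = 1474 m³.
Q_w = (V·X)/(θ_c X_r) = 1474 × 2900 / (18.0 × 9260) = 25.65 m³/d.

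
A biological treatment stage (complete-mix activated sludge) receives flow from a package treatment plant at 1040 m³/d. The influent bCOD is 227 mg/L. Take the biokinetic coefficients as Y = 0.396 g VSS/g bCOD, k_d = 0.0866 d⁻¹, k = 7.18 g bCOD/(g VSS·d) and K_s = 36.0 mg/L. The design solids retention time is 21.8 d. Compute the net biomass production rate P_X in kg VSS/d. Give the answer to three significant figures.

Effluent substrate depends only on kinetics and SRT: S = K_s(1 + k_d θ_c) / [θ_c(Yk − k_d) − 1] = 36.0 × (1 + 0.0866 × 21.8) / [21.8 × (0.396 × 7.18 − 0.0866) − 1] = 104.0 / 59.10 = 1.759 mg/L.
Y_obs = Y / (1 + k_d θ_c) = 0.396 / (1 + 0.0866 × 21.8) = 0.396 / 2.888 = 0.1371.
Q·(S₀ − S) = 1040 × (227 − 1.76) × 10⁻³ = 234.2 kg/d removed.
Net biomass production P_X = Y_obs × Q·(S₀ − S) = 0.1371 × 234.2 = 32.12 kg VSS/d.

P_X ≈ 32.1 kg VSS/d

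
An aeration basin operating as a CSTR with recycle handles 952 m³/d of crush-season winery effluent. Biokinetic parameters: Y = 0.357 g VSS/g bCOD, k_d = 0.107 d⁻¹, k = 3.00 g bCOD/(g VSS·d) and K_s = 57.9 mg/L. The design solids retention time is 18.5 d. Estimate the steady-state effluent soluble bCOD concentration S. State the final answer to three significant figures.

S ≈ 10.2 mg/L

Effluent substrate depends only on kinetics and SRT: S = K_s(1 + k_d θ_c) / [θ_c(Yk − k_d) − 1] = 57.9 × (1 + 0.107 × 18.5) / [18.5 × (0.357 × 3.00 − 0.107) − 1] = 172.5 / 16.83 = 10.25 mg/L.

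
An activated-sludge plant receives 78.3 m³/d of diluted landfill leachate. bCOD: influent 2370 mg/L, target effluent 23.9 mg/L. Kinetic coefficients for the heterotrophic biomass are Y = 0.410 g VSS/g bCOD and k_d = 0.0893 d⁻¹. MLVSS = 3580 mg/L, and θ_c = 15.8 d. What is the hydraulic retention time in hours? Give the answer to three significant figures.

Steady-state biomass mass balance: V·X·(1 + k_d·θ_c) = Y·Q·(S₀ − S)·θ_c, so V = 0.410 × 78.3 × (2370 − 23.9) × 15.8 / [3580 × (1 + 0.0893 × 15.8)] = 1.19×10^6 / 8631 = 137.9 m³.
τ = V/Q = 137.9/78.3 = 1.761 d, or 42.26 h.

τ ≈ 42.3 h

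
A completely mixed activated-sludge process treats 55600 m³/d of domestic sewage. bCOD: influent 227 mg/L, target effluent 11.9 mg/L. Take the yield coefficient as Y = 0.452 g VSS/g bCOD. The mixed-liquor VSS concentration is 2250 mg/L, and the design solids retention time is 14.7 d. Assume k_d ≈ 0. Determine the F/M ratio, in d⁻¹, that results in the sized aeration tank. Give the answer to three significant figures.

F/M ≈ 0.159 d⁻¹

With k_d = 0 the design equation reduces to V = Y Q (S₀−S) θ_c / X = 0.452 × 55600 × (227 − 11.9) × 14.7 / 2250 = 35317 m³.
F/M = Q·S₀ / (V·X) = 55600 × 227 / (35317 × 2250) = 0.1588 g bCOD·(g VSS·d)⁻¹.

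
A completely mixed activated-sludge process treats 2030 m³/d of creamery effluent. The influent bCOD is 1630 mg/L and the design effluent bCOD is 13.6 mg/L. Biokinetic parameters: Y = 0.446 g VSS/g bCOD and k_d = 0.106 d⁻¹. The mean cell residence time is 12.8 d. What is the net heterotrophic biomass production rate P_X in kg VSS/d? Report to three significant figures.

P_X ≈ 621 kg VSS/d

The observed yield is Y_obs = Y/(1 + k_d·θ_c) = 0.446 / (1 + 0.106 × 12.8) = 0.446 / 2.357 = 0.1892 g VSS per g bCOD removed.
ΔS = 1630 − 13.6 = 1616 mg/L, so the substrate removal rate is 2030 × 1616/1000 = 3281 kg bCOD/d.
P_X = Y_obs · Q(S₀ − S) = 0.1892 × 3281 = 621.0 kg VSS/d.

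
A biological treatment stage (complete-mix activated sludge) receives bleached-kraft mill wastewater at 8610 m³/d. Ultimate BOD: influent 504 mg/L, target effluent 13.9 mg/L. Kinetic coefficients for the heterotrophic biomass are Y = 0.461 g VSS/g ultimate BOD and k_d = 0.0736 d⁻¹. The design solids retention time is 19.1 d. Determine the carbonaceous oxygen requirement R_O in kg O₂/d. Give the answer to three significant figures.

Correct the yield for decay: Y_obs = Y/(1 + k_d θ_c) = 0.461 / (1 + 0.0736 × 19.1) = 0.461 / 2.406 = 0.1916.
Substrate removed = Q·(S₀ − S) = 8610 m³/d × (504 − 13.9) g/m³ = 4.22×10^6 g/d = 4220 kg/d.
P_X = Y_obs·Q·(S₀ − S) = 0.1916 × 4220 = 808.6 kg VSS/d.
R_O = Q·ΔS − 1.42 P_X = 4220 − 1148 = 3072 kg O₂/d.

R_O ≈ 3070 kg O₂/d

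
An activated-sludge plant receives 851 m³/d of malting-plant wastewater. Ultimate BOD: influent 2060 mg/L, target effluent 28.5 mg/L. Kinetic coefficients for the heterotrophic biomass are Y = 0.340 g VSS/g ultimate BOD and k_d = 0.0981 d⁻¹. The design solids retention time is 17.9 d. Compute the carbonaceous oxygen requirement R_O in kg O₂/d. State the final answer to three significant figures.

R_O ≈ 1430 kg O₂/d

The observed yield is Y_obs = Y/(1 + k_d·θ_c) = 0.340 / (1 + 0.0981 × 17.9) = 0.340 / 2.756 = 0.1234 g VSS per g ultimate BOD removed.
Substrate removed = Q·(S₀ − S) = 851 m³/d × (2060 − 28.5) g/m³ = 1.73×10^6 g/d = 1729 kg/d.
Biomass synthesised: P_X = Y_obs × 1729 = 213.3 kg VSS/d.
Carbonaceous O₂ demand = substrate oxidised − cell-mass equivalent = 1729 − 1.42 × 213.3 = 1426 kg O₂/d.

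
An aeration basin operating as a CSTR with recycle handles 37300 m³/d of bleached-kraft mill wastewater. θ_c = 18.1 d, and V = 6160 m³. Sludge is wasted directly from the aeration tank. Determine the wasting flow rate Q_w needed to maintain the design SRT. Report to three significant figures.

For wasting at MLVSS concentration, Q_w = V/θ_c = 6160/18.1 = 340.3 m³/d.

Q_w ≈ 340 m³/d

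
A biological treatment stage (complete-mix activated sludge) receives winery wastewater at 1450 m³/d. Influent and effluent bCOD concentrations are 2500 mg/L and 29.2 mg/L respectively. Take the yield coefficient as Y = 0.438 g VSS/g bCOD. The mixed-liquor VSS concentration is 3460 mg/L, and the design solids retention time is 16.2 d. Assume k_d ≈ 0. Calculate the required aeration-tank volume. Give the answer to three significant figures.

Biomass mass balance (decay neglected): V·X = Y·Q·(S₀ − S)·θ_c, so V = 0.438 × 1450 × (2500 − 29.2) × 16.2 / 3460 = 7347 m³.

V ≈ 7350 m³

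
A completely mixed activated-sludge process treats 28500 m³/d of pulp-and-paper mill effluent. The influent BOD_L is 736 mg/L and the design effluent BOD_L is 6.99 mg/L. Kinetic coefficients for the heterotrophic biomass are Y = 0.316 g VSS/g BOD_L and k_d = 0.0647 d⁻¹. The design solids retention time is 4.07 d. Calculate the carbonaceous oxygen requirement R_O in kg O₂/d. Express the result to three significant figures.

R_O ≈ 13400 kg O₂/d

The observed yield is Y_obs = Y/(1 + k_d·θ_c) = 0.316 / (1 + 0.0647 × 4.07) = 0.316 / 1.263 = 0.2501 g VSS per g BOD_L removed.
Q·(S₀ − S) = 28500 × (736 − 6.99) × 10⁻³ = 20777 kg/d removed.
Net sludge production P_X = 0.2501 × 20777 = 5197 kg VSS/d.
R_O = Q·(S₀ − S) − 1.42·P_X = 20777 − 1.42 × 5197 = 13397 kg O₂/d.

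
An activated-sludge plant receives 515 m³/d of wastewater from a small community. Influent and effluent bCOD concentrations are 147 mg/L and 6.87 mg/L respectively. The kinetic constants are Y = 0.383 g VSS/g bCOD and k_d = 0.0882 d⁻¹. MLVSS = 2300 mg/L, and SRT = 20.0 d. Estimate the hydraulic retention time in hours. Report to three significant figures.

Steady-state biomass mass balance: V·X·(1 + k_d·θ_c) = Y·Q·(S₀ − S)·θ_c, so V = 0.383 × 515 × (147 − 6.87) × 20.0 / [2300 × (1 + 0.0882 × 20.0)] = 5.53×10^5 / 6357 = 86.96 m³.
HRT = V/Q = 86.96 m³ / 515 m³·d⁻¹ = 0.1688 d × 24 = 4.052 h.

τ ≈ 4.05 h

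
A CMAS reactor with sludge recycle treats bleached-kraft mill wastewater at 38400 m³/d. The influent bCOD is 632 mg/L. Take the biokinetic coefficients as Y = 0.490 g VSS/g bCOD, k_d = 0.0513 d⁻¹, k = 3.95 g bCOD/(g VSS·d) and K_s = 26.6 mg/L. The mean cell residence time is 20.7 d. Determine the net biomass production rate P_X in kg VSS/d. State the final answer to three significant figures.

P_X ≈ 5750 kg VSS/d

From the Monod/SRT balance for a CMAS, S = K_s·(1+k_d θ_c)/[θ_c·(Y k − k_d) − 1] = 26.6 × (1 + 0.0513 × 20.7) / [20.7 × (0.490 × 3.95 − 0.0513) − 1] = 54.85 / 38.00 = 1.443 mg/L.
Y_obs = Y / (1 + k_d θ_c) = 0.490 / (1 + 0.0513 × 20.7) = 0.490 / 2.062 = 0.2376.
ΔS = 632 − 1.44 = 630.6 mg/L, so the substrate removal rate is 38400 × 630.6/1000 = 24214 kg bCOD/d.
P_X = Y_obs · Q(S₀ − S) = 0.2376 × 24214 = 5754 kg VSS/d.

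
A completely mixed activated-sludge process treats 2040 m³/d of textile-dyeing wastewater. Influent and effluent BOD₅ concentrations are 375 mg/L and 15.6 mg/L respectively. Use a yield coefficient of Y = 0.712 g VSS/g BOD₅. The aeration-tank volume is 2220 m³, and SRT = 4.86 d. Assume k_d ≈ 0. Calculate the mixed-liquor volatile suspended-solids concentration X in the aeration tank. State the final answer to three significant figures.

Without decay, X = Y Q (S₀−S) θ_c / V = 0.712 × 2040 × (375 − 15.6) × 4.86 / 2220 = 1143 mg/L.

X ≈ 1140 mg/L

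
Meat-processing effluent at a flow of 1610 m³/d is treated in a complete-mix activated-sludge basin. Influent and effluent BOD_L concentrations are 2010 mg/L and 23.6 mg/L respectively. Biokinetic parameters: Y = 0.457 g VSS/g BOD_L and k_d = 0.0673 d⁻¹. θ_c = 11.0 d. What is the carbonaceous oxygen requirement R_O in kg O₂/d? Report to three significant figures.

Observed yield with endogenous decay: Y_obs = Y / (1 + k_d·θ_c) = 0.457 / (1 + 0.0673 × 11.0) = 0.457 / 1.740 = 0.2626 g VSS/g BOD_L.
ΔS = 2010 − 23.6 = 1986 mg/L, so the substrate removal rate is 1610 × 1986/1000 = 3198 kg BOD_L/d.
P_X = Y_obs·Q·(S₀ − S) = 0.2626 × 3198 = 839.8 kg VSS/d.
Carbonaceous O₂ demand = substrate oxidised − cell-mass equivalent = 3198 − 1.42 × 839.8 = 2006 kg O₂/d.

R_O ≈ 2010 kg O₂/d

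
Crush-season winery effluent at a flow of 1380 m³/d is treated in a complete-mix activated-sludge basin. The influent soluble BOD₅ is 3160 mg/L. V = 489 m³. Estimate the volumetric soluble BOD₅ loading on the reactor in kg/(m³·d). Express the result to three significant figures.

L_v ≈ 8.92 kg soluble BOD₅/(m³·d)

Applied soluble BOD₅ load per unit volume = Q·S₀/V = (1380 × 3160/1000)/489.0 = 8.918 kg soluble BOD₅·m⁻³·d⁻¹.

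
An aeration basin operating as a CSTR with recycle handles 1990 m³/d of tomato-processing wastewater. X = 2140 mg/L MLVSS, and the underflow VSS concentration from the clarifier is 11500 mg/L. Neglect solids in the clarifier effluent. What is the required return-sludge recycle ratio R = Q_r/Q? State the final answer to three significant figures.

Solids balance on the clarifier gives (1+R)X = R·X_r, so R = X/(X_r − X) = 2140 / (11500 − 2140) = 0.2286.

R ≈ 0.229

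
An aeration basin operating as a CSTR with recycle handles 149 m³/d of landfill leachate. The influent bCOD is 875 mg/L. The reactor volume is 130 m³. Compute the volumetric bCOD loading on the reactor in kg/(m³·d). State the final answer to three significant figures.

L_v = Q S₀ / V = 149 × 875 × 10⁻³ / 130.0 = 1.003 kg/(m³·d).

L_v ≈ 1.00 kg bCOD/(m³·d)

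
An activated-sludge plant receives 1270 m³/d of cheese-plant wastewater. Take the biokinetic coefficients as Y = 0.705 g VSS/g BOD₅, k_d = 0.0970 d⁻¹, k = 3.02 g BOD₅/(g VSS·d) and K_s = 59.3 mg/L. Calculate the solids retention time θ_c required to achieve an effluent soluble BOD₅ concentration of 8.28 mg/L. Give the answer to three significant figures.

From 1/θ_c = Y·k·S/(K_s + S) − k_d: Y·k·S/(K_s+S) = 0.705 × 3.02 × 8.28 / (59.3 + 8.28) = 0.2609 d⁻¹.
1/θ_c = 0.2609 − 0.0970 = 0.1639 d⁻¹, so θ_c = 6.103 d.

θ_c ≈ 6.10 d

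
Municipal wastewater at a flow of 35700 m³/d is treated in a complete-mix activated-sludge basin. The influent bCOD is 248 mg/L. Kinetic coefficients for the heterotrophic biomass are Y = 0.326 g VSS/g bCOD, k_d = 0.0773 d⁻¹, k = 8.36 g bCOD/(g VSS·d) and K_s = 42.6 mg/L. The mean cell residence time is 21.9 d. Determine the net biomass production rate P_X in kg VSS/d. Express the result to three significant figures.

Effluent substrate depends only on kinetics and SRT: S = K_s(1 + k_d θ_c) / [θ_c(Yk − k_d) − 1] = 42.6 × (1 + 0.0773 × 21.9) / [21.9 × (0.326 × 8.36 − 0.0773) − 1] = 114.7 / 56.99 = 2.013 mg/L.
The observed yield is Y_obs = Y/(1 + k_d·θ_c) = 0.326 / (1 + 0.0773 × 21.9) = 0.326 / 2.693 = 0.1211 g VSS per g bCOD removed.
Q·(S₀ − S) = 35700 × (248 − 2.01) × 10⁻³ = 8782 kg/d removed.
P_X = Y_obs · Q(S₀ − S) = 0.1211 × 8782 = 1063 kg VSS/d.

P_X ≈ 1060 kg VSS/d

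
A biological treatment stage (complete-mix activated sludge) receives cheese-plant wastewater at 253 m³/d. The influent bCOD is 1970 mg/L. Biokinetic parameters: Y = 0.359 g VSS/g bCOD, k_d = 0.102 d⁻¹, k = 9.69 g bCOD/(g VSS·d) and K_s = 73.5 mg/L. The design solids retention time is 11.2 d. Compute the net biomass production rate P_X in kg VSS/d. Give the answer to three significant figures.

P_X ≈ 83.3 kg VSS/d

From the Monod/SRT balance for a CMAS, S = K_s·(1+k_d θ_c)/[θ_c·(Y k − k_d) − 1] = 73.5 × (1 + 0.102 × 11.2) / [11.2 × (0.359 × 9.69 − 0.102) − 1] = 157.5 / 36.82 = 4.277 mg/L.
Y_obs = Y / (1 + k_d θ_c) = 0.359 / (1 + 0.102 × 11.2) = 0.359 / 2.142 = 0.1676.
Substrate removed = Q·(S₀ − S) = 253 m³/d × (1970 − 4.28) g/m³ = 4.97×10^5 g/d = 497.3 kg/d.
So the net sludge growth is P_X = 0.1676 × 497.3 = 83.34 kg VSS/d.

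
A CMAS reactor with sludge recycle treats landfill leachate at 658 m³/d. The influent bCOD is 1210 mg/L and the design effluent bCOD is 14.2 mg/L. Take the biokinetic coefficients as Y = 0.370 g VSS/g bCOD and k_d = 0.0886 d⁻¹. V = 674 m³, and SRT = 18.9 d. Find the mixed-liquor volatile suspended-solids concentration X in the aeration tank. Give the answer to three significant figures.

X ≈ 3050 mg/L

Solving the biomass balance for X: X = Y Q (S₀−S) θ_c / [V (1+k_d θ_c)] = 0.370 × 658 × (1210 − 14.2) × 18.9 / [674 × (1 + 0.0886 × 18.9)] = 3052 mg/L.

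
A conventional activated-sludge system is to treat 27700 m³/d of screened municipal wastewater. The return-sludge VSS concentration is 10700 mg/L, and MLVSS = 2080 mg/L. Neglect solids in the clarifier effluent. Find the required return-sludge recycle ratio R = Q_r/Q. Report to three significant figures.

R ≈ 0.241

Mass balance around the secondary clarifier (neglecting effluent solids): R = X / (X_r − X) = 2080 / (10700 − 2080) = 0.2413.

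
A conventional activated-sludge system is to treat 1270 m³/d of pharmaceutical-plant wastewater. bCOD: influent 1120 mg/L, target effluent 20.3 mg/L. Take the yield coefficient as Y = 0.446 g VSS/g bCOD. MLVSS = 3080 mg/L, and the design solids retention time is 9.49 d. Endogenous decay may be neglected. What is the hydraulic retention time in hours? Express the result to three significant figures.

τ ≈ 36.3 h

With k_d = 0 the design equation reduces to V = Y Q (S₀−S) θ_c / X = 0.446 × 1270 × (1120 − 20.3) × 9.49 / 3080 = 1919 m³.
Hydraulic retention time τ = V/Q = 1919 / 1270 = 1.511 d = 36.27 h.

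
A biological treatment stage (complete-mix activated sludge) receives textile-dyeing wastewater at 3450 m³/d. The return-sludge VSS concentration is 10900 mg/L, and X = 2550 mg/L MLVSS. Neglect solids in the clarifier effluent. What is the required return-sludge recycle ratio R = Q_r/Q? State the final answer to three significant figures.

R ≈ 0.305

Mass balance around the secondary clarifier (neglecting effluent solids): R = X / (X_r − X) = 2550 / (10900 − 2550) = 0.3054.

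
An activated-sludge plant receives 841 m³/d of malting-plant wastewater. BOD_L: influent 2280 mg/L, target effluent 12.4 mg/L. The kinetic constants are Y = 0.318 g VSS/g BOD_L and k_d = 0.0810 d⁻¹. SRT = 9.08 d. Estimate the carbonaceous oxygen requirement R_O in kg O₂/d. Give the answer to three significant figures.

Observed yield with endogenous decay: Y_obs = Y / (1 + k_d·θ_c) = 0.318 / (1 + 0.0810 × 9.08) = 0.318 / 1.735 = 0.1832 g VSS/g BOD_L.
Q·(S₀ − S) = 841 × (2280 − 12.4) × 10⁻³ = 1907 kg/d removed.
Net sludge production P_X = 0.1832 × 1907 = 349.4 kg VSS/d.
R_O = Q·(S₀ − S) − 1.42·P_X = 1907 − 1.42 × 349.4 = 1411 kg O₂/d.

R_O ≈ 1410 kg O₂/d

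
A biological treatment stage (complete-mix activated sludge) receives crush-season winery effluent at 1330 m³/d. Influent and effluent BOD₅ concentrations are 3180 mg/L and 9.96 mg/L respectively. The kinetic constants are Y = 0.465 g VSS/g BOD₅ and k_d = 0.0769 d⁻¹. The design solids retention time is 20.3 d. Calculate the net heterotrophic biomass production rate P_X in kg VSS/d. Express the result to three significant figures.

P_X ≈ 766 kg VSS/d

The observed yield is Y_obs = Y/(1 + k_d·θ_c) = 0.465 / (1 + 0.0769 × 20.3) = 0.465 / 2.561 = 0.1816 g VSS per g BOD₅ removed.
Mass of BOD₅ removed per day: Q(S₀ − S) = 1330 × 3170 g/m³ = 4216 kg/d.
Net biomass production P_X = Y_obs × Q·(S₀ − S) = 0.1816 × 4216 = 765.5 kg VSS/d.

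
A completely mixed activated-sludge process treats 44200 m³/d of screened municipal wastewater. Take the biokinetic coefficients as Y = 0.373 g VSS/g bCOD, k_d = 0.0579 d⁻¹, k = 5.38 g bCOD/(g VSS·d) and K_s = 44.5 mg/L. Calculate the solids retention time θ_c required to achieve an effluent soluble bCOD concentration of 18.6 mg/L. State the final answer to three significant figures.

From 1/θ_c = Y·k·S/(K_s + S) − k_d: Y·k·S/(K_s+S) = 0.373 × 5.38 × 18.6 / (44.5 + 18.6) = 0.5915 d⁻¹.
Then 1/θ_c = μ − k_d = 0.5915 − 0.0579 = 0.5336 d⁻¹, giving θ_c = 1.874 d.

θ_c ≈ 1.87 d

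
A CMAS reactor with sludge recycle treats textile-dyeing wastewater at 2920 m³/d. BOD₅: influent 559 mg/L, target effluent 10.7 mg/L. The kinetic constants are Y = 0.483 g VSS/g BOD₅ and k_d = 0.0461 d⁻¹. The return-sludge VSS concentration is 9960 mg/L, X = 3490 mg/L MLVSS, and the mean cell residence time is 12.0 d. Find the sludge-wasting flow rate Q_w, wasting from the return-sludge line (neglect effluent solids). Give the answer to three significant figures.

Rearranging the biomass balance for a CMAS with decay, V = Y·Q·ΔS·θ_c / [X·(1+k_d θ_c)] = 0.483 × 2920 × (559 − 10.7) × 12.0 / [3490 × (1 + 0.0461 × 12.0)] = 9.28×10^6 / 5421 = 1712 m³.
Q_w = (V·X)/(θ_c X_r) = 1712 × 3490 / (12.0 × 9960) = 49.99 m³/d.

Q_w ≈ 50.0 m³/d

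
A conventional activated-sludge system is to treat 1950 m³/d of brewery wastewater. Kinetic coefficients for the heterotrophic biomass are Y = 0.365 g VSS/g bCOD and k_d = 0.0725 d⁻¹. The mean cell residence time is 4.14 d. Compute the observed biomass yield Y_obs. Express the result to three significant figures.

Correct the yield for decay: Y_obs = Y/(1 + k_d θ_c) = 0.365 / (1 + 0.0725 × 4.14) = 0.365 / 1.300 = 0.2807.

Y_obs ≈ 0.281 g VSS/g bCOD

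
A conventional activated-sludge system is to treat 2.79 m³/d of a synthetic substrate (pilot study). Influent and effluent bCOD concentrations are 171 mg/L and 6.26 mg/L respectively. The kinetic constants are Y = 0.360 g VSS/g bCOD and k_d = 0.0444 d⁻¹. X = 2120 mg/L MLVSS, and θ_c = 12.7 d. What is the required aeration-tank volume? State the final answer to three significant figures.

From the SRT design equation V = Y Q (S₀−S) θ_c / [X (1 + k_d θ_c)] = 0.360 × 2.79 × (171 − 6.26) × 12.7 / [2120 × (1 + 0.0444 × 12.7)] = 2.1×10^3 / 3315 = 0.6338 m³.

V ≈ 0.634 m³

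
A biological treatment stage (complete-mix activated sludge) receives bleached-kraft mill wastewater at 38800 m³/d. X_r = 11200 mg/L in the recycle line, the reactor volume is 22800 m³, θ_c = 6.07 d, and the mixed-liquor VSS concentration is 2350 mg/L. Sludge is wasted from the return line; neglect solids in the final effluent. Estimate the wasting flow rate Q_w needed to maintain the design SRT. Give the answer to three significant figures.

Q_w ≈ 788 m³/d

θ_c = V·X/(Q_w·X_r) when wasting from the recycle, so Q_w = V·X/(θ_c·X_r) = 22800 × 2350 / (6.07 × 11200) = 788.1 m³/d.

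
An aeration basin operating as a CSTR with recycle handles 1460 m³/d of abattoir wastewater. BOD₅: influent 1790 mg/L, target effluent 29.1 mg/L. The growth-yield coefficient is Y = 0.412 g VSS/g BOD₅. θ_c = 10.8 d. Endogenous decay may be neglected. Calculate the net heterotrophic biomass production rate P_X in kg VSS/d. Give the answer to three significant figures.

Since k_d ≈ 0, Y_obs = Y = 0.412 g VSS/g BOD₅.
ΔS = 1790 − 29.1 = 1761 mg/L, so the substrate removal rate is 1460 × 1761/1000 = 2571 kg BOD₅/d.
So the net sludge growth is P_X = 0.4120 × 2571 = 1059 kg VSS/d.

P_X ≈ 1060 kg VSS/d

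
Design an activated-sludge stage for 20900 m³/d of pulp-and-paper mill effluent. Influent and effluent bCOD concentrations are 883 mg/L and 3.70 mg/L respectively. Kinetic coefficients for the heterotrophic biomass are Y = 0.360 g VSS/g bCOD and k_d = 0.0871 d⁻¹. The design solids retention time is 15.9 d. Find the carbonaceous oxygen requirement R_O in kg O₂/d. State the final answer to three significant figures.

Correct the yield for decay: Y_obs = Y/(1 + k_d θ_c) = 0.360 / (1 + 0.0871 × 15.9) = 0.360 / 2.385 = 0.1510.
Substrate removed = Q·(S₀ − S) = 20900 m³/d × (883 − 3.70) g/m³ = 1.84×10^7 g/d = 18377 kg/d.
Net sludge production P_X = 0.1510 × 18377 = 2774 kg VSS/d.
R_O = Q·ΔS − 1.42 P_X = 18377 − 3939 = 14438 kg O₂/d.

R_O ≈ 14400 kg O₂/d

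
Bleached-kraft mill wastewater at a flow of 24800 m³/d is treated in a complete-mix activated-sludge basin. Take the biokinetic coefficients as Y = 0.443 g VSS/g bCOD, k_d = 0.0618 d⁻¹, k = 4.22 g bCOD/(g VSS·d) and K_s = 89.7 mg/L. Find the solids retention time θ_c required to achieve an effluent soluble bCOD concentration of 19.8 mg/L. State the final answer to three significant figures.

θ_c ≈ 3.62 d

Specific growth rate at S = 19.8 mg/L: μ = YkS/(K_s+S) = 0.443·4.22·19.8/(89.7+19.8) = 0.3380 d⁻¹.
θ_c = 1/(μ − k_d) = 1/(0.3380 − 0.0618) = 1/0.2762 = 3.620 d.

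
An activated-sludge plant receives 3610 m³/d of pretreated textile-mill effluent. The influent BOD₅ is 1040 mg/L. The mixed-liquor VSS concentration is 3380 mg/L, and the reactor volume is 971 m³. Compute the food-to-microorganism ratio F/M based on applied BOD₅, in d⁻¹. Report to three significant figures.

F/M ≈ 1.14 d⁻¹

F/M = Q·S₀ / (V·X) = 3610 × 1040 / (971.0 × 3380) = 1.144 g BOD₅·(g VSS·d)⁻¹.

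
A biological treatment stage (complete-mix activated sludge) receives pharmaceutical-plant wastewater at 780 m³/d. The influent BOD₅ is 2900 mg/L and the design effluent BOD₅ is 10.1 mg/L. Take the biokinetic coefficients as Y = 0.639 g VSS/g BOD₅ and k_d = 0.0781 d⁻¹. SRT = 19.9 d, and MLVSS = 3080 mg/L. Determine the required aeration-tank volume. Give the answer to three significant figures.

Steady-state biomass mass balance: V·X·(1 + k_d·θ_c) = Y·Q·(S₀ − S)·θ_c, so V = 0.639 × 780 × (2900 − 10.1) × 19.9 / [3080 × (1 + 0.0781 × 19.9)] = 2.87×10^7 / 7867 = 3644 m³.

V ≈ 3640 m³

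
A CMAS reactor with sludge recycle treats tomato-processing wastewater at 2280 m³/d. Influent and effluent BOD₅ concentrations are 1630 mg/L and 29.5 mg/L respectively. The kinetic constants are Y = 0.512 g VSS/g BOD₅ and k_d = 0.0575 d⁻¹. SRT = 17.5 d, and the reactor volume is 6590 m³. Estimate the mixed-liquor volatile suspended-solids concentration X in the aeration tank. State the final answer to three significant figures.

X = Y·Q·ΔS·θ_c / [V·(1 + k_d θ_c)] = 0.512 × 2280 × (1630 − 29.5) × 17.5 / [6590 × (1 + 0.0575 × 17.5)] = 2473 mg/L.

X ≈ 2470 mg/L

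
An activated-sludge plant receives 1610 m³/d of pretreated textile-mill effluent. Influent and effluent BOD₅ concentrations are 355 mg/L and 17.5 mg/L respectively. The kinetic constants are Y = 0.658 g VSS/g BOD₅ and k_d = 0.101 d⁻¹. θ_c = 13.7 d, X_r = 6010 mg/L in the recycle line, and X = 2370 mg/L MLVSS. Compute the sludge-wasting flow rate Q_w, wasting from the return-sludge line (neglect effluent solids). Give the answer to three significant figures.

Steady-state biomass mass balance: V·X·(1 + k_d·θ_c) = Y·Q·(S₀ − S)·θ_c, so V = 0.658 × 1610 × (355 − 17.5) × 13.7 / [2370 × (1 + 0.101 × 13.7)] = 4.9×10^6 / 5649 = 867.1 m³.
Wasting from the return line (neglecting effluent solids): Q_w = V·X / (θ_c·X_r) = 867.1 × 2370 / (13.7 × 6010) = 24.96 m³/d.

Q_w ≈ 25.0 m³/d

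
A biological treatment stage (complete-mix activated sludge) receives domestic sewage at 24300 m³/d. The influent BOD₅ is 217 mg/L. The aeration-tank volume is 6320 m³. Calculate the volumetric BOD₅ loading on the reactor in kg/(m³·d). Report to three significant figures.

Applied BOD₅ load per unit volume = Q·S₀/V = (24300 × 217/1000)/6320 = 0.8344 kg BOD₅·m⁻³·d⁻¹.

L_v ≈ 0.834 kg BOD₅/(m³·d)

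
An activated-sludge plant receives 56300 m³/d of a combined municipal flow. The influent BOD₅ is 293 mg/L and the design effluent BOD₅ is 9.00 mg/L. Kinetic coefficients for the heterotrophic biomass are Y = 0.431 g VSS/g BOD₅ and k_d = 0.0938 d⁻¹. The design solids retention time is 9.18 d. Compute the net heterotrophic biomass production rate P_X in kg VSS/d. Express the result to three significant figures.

P_X ≈ 3700 kg VSS/d

Observed yield with endogenous decay: Y_obs = Y / (1 + k_d·θ_c) = 0.431 / (1 + 0.0938 × 9.18) = 0.431 / 1.861 = 0.2316 g VSS/g BOD₅.
Mass of BOD₅ removed per day: Q(S₀ − S) = 56300 × 284.0 g/m³ = 15989 kg/d.
Biomass produced: P_X = Y_obs·Q·ΔS = 0.2316 × 15989 ≈ 3703 kg VSS/d.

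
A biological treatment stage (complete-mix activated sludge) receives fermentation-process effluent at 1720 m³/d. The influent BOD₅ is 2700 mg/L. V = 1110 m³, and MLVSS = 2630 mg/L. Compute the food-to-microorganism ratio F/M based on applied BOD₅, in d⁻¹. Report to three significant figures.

F/M ≈ 1.59 d⁻¹

Food-to-microorganism ratio F/M = Q S₀ / (V X) = 1720 × 2700 / (1110 × 2630) = 1.591 d⁻¹.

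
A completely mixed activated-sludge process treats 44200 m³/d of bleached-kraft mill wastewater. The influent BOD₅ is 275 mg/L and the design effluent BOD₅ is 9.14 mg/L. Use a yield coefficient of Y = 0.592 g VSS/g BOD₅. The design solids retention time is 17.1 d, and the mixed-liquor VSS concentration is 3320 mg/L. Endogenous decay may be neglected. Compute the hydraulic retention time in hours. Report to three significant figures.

τ ≈ 19.5 h

With k_d = 0 the design equation reduces to V = Y Q (S₀−S) θ_c / X = 0.592 × 44200 × (275 − 9.14) × 17.1 / 3320 = 35831 m³.
HRT = V/Q = 35831 m³ / 44200 m³·d⁻¹ = 0.8106 d × 24 = 19.46 h.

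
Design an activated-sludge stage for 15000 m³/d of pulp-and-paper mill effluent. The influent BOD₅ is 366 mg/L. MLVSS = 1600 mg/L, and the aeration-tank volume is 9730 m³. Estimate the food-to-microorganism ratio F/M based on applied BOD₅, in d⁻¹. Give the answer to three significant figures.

F/M ≈ 0.353 d⁻¹

F/M = Q·S₀ / (V·X) = 15000 × 366 / (9730 × 1600) = 0.3526 g BOD₅·(g VSS·d)⁻¹.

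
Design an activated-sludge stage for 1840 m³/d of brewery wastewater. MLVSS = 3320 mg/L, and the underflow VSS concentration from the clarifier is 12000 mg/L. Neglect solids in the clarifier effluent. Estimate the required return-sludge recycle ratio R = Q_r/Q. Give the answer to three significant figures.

R = Q_r/Q = X/(X_r − X) = 3320 / (12000 − 3320) = 0.3825.

R ≈ 0.382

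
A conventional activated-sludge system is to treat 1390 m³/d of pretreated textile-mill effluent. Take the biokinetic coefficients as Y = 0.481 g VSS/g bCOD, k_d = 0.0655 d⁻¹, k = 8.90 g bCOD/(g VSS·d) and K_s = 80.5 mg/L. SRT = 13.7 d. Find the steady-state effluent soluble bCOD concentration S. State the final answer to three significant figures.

Effluent substrate depends only on kinetics and SRT: S = K_s(1 + k_d θ_c) / [θ_c(Yk − k_d) − 1] = 80.5 × (1 + 0.0655 × 13.7) / [13.7 × (0.481 × 8.90 − 0.0655) − 1] = 152.7 / 56.75 = 2.691 mg/L.

S ≈ 2.69 mg/L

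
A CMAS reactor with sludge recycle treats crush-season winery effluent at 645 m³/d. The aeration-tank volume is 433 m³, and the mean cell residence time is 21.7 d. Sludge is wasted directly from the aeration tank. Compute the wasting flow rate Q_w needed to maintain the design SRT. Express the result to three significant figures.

Q_w ≈ 20.0 m³/d

Wasting from the aeration tank: Q_w = V / θ_c = 433.0 / 21.7 = 19.95 m³/d.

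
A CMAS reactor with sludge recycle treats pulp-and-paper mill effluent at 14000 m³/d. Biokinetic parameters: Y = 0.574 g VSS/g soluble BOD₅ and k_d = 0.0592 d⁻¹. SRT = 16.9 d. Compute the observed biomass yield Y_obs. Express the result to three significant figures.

Y_obs ≈ 0.287 g VSS/g soluble BOD₅

The observed yield is Y_obs = Y/(1 + k_d·θ_c) = 0.574 / (1 + 0.0592 × 16.9) = 0.574 / 2.000 = 0.2869 g VSS per g soluble BOD₅ removed.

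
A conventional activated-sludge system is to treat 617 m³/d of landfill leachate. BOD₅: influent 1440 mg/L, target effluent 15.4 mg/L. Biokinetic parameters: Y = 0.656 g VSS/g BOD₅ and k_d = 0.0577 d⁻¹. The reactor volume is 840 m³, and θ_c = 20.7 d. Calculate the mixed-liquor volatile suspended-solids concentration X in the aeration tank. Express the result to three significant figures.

X ≈ 6480 mg/L

Solving the biomass balance for X: X = Y Q (S₀−S) θ_c / [V (1+k_d θ_c)] = 0.656 × 617 × (1440 − 15.4) × 20.7 / [840 × (1 + 0.0577 × 20.7)] = 6475 mg/L.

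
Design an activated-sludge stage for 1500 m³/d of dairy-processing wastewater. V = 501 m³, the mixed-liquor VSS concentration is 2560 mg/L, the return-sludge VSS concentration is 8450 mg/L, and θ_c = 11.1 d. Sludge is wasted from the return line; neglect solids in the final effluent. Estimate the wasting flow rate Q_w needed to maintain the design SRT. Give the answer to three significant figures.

Q_w ≈ 13.7 m³/d

Wasting from the return line (neglecting effluent solids): Q_w = V·X / (θ_c·X_r) = 501.0 × 2560 / (11.1 × 8450) = 13.67 m³/d.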